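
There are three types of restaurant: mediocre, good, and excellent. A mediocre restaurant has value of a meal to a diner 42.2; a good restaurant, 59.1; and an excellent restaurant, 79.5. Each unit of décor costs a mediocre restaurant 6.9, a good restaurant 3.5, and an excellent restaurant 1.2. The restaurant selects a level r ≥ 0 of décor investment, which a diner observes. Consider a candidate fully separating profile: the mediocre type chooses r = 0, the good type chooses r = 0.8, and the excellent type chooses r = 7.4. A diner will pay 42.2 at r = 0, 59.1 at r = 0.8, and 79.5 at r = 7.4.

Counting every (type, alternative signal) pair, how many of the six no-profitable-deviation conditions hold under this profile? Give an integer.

5

Good (own payoff 59.1 − 3.5×0.8 = 56.3): to r=0 gives 42.2 → no gain ✓; to r=7.4 gives 79.5 − 3.5×7.4 = 53.6 → no gain ✓.
Mediocre (own payoff 42.2): to r=0.8 gives 59.1 − 6.9×0.8 = 53.58 → profitable ✗; to r=7.4 gives 79.5 − 6.9×7.4 = 28.44 → no gain ✓.
Excellent (own payoff 79.5 − 1.2×7.4 = 70.62): to r=0 gives 42.2 → no gain ✓; to r=0.8 gives 59.1 − 1.2×0.8 = 58.14 → no gain ✓.
5 of the 6 constraints hold; not an equilibrium.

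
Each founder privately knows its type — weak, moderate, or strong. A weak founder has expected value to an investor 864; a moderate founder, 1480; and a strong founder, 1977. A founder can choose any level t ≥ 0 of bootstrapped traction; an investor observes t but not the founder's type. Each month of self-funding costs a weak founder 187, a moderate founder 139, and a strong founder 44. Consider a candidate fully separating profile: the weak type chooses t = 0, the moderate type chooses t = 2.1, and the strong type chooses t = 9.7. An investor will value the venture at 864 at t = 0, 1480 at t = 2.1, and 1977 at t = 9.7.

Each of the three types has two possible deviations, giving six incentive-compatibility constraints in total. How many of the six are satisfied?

Moderate (own payoff 1480 − 139×2.1 = 1188.1): to t=0 gives 864 → no gain ✓; to t=9.7 gives 1977 − 139×9.7 = 628.7 → no gain ✓.
Strong (own payoff 1977 − 44×9.7 = 1550.2): to t=0 gives 864 → no gain ✓; to t=2.1 gives 1480 − 44×2.1 = 1387.6 → no gain ✓.
Weak (own payoff 864): to t=2.1 gives 1480 − 187×2.1 = 1087.3 → profitable ✗; to t=9.7 gives 1977 − 187×9.7 = 163.1 → no gain ✓.
5 of the 6 constraints hold; not an equilibrium.

5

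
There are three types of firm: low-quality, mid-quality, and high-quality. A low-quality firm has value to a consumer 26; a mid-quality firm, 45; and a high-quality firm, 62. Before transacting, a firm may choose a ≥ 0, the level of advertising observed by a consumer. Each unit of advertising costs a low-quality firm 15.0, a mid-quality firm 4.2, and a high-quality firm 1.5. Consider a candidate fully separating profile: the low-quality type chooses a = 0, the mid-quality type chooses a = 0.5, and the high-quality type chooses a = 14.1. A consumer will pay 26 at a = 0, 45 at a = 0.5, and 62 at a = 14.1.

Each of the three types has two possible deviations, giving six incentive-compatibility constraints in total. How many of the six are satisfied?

High-quality (own payoff 62 − 1.5×14.1 = 40.85): to a=0 gives 26 → no gain ✓; to a=0.5 gives 45 − 1.5×0.5 = 44.25 → profitable ✗.
Mid-quality (own payoff 45 − 4.2×0.5 = 42.9): to a=0 gives 26 → no gain ✓; to a=14.1 gives 62 − 4.2×14.1 = 2.78 → no gain ✓.
Low-quality (own payoff 26): to a=0.5 gives 45 − 15.0×0.5 = 37.5 → profitable ✗; to a=14.1 gives 62 − 15.0×14.1 = -149.5 → no gain ✓.
4 of the 6 constraints hold; not an equilibrium.

4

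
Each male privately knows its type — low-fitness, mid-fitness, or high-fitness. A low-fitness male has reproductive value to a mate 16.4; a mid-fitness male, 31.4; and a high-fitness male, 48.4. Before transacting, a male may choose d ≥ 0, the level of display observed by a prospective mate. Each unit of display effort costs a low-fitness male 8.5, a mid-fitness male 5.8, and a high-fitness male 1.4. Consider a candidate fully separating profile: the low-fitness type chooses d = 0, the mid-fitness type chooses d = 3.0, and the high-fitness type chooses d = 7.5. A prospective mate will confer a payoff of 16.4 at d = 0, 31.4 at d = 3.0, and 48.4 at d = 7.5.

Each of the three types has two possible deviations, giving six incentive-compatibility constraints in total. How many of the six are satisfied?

High-fitness (own payoff 48.4 − 1.4×7.5 = 37.9): to d=0 gives 16.4 → no gain ✓; to d=3.0 gives 31.4 − 1.4×3.0 = 27.2 → no gain ✓.
Mid-fitness (own payoff 31.4 − 5.8×3.0 = 14): to d=0 gives 16.4 → profitable ✗; to d=7.5 gives 48.4 − 5.8×7.5 = 4.9 → no gain ✓.
Low-fitness (own payoff 16.4): to d=3.0 gives 31.4 − 8.5×3.0 = 5.9 → no gain ✓; to d=7.5 gives 48.4 − 8.5×7.5 = -15.35 → no gain ✓.
5 of the 6 constraints hold; not an equilibrium.

5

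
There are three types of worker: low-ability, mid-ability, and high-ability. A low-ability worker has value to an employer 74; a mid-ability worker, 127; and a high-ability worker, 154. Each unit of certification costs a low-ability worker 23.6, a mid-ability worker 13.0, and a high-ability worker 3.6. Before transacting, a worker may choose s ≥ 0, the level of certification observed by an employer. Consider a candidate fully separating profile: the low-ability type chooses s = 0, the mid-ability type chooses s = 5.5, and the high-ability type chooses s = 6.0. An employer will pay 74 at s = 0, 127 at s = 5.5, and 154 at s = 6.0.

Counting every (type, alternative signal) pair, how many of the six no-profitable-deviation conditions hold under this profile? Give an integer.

Low-ability (own payoff 74): to s=5.5 gives 127 − 23.6×5.5 = -2.8 → no gain ✓; to s=6.0 gives 154 − 23.6×6.0 = 12.4 → no gain ✓.
High-ability (own payoff 154 − 3.6×6.0 = 132.4): to s=0 gives 74 → no gain ✓; to s=5.5 gives 127 − 3.6×5.5 = 107.2 → no gain ✓.
Mid-ability (own payoff 127 − 13.0×5.5 = 55.5): to s=0 gives 74 → profitable ✗; to s=6.0 gives 154 − 13.0×6.0 = 76 → profitable ✗.
4 of the 6 constraints hold; not an equilibrium.

4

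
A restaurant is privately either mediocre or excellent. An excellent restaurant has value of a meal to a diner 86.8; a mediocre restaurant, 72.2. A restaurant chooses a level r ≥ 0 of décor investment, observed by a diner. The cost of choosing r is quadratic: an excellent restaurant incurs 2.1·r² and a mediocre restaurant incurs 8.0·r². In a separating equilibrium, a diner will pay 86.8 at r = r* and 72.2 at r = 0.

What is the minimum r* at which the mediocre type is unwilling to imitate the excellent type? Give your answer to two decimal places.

The mediocre type at r = 0 receives 72.2; imitating at r* yields 86.8 − 8.0·r*².
Indifference: 72.2 = 86.8 − 8.0·r*², so r*² = (86.8 − 72.2) / 8.0 = 1.825.
r* = √1.825 ≈ 1.35.

1.35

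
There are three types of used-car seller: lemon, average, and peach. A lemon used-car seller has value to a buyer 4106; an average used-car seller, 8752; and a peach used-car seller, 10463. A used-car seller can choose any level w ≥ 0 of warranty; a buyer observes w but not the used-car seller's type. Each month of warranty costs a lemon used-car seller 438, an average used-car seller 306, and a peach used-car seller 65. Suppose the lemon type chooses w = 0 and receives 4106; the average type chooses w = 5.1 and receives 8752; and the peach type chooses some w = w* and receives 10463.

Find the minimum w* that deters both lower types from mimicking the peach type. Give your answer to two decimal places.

14.51

Lemon type (on-path payoff 4106) won't mimic when 4106 ≥ 10463 − 438·w*, i.e. w* ≥ 14.51.
Average type (on-path payoff 8752 − 306×5.1 = 7191.4) won't mimic when 7191.4 ≥ 10463 − 306·w*, i.e. w* ≥ 10.69.
Both must hold, so w* = max(14.51, 10.69) = 14.51. The lemon type's constraint binds.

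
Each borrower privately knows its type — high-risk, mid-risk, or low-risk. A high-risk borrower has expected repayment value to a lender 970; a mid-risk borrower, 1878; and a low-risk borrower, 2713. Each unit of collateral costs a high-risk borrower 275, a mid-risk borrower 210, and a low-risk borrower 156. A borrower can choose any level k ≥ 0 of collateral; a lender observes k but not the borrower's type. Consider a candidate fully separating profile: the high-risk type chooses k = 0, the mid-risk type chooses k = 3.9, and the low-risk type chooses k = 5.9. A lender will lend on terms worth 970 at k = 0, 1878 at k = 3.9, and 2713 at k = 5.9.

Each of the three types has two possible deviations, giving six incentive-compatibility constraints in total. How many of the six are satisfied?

High-risk (own payoff 970): to k=3.9 gives 1878 − 275×3.9 = 805.5 → no gain ✓; to k=5.9 gives 2713 − 275×5.9 = 1090.5 → profitable ✗.
Mid-risk (own payoff 1878 − 210×3.9 = 1059): to k=0 gives 970 → no gain ✓; to k=5.9 gives 2713 − 210×5.9 = 1474 → profitable ✗.
Low-risk (own payoff 2713 − 156×5.9 = 1792.6): to k=0 gives 970 → no gain ✓; to k=3.9 gives 1878 − 156×3.9 = 1269.6 → no gain ✓.
4 of the 6 constraints hold; not an equilibrium.

4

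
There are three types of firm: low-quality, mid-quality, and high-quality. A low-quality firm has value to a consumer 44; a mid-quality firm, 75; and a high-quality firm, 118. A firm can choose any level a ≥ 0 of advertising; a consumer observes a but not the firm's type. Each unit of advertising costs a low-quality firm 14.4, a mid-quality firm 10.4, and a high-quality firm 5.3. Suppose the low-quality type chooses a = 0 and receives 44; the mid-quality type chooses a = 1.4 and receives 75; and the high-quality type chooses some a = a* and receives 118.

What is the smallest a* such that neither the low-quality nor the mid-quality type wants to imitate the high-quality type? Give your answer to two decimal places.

5.53

Low-quality type (on-path payoff 44) won't mimic when 44 ≥ 118 − 14.4·a*, i.e. a* ≥ 5.14.
Mid-quality type (on-path payoff 75 − 10.4×1.4 = 60.44) won't mimic when 60.44 ≥ 118 − 10.4·a*, i.e. a* ≥ 5.53.
Both must hold, so a* = max(5.14, 5.53) = 5.53. The mid-quality type's constraint binds.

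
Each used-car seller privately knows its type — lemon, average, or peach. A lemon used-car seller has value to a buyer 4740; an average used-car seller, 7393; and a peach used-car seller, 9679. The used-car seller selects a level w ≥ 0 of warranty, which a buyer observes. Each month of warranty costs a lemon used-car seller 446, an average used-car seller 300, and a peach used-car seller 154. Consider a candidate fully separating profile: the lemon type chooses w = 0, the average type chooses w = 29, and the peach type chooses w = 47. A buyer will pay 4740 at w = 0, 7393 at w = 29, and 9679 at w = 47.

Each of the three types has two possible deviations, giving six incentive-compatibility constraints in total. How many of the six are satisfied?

Average (own payoff 7393 − 300×29 = -1307): to w=0 gives 4740 → profitable ✗; to w=47 gives 9679 − 300×47 = -4421 → no gain ✓.
Peach (own payoff 9679 − 154×47 = 2441): to w=0 gives 4740 → profitable ✗; to w=29 gives 7393 − 154×29 = 2927 → profitable ✗.
Lemon (own payoff 4740): to w=29 gives 7393 − 446×29 = -5541 → no gain ✓; to w=47 gives 9679 − 446×47 = -11283 → no gain ✓.
3 of the 6 constraints hold; not an equilibrium.

3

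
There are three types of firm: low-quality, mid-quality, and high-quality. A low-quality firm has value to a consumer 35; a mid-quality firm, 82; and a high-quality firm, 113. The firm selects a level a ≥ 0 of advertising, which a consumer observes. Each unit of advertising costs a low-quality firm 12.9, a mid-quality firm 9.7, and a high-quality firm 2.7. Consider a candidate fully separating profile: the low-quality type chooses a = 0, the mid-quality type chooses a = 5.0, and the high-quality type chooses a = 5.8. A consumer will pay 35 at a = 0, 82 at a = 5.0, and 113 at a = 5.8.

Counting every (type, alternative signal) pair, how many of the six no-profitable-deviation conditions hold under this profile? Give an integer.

Mid-quality (own payoff 82 − 9.7×5.0 = 33.5): to a=0 gives 35 → profitable ✗; to a=5.8 gives 113 − 9.7×5.8 = 56.74 → profitable ✗.
High-quality (own payoff 113 − 2.7×5.8 = 97.34): to a=0 gives 35 → no gain ✓; to a=5.0 gives 82 − 2.7×5.0 = 68.5 → no gain ✓.
Low-quality (own payoff 35): to a=5.0 gives 82 − 12.9×5.0 = 17.5 → no gain ✓; to a=5.8 gives 113 − 12.9×5.8 = 38.18 → profitable ✗.
3 of the 6 constraints hold; not an equilibrium.

3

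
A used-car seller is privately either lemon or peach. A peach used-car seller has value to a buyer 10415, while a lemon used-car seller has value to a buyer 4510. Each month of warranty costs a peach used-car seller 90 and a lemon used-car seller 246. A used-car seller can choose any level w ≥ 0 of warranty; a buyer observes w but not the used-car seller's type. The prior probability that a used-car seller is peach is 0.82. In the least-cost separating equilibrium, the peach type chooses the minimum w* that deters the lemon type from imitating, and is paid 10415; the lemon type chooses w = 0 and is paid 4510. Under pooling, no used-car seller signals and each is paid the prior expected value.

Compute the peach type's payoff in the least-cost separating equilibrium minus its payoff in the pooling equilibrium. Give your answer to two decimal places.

-1097.47

Least-cost separating signal: w* solves 4510 = 10415 − 246·w*, so w* = (10415 − 4510)/246 ≈ 24.0041.
Peach type's separating payoff: 10415 − 90 × w* = 10415 − 90 × (10415 − 4510)/246 = 10415 − 531450/246 ≈ 8254.6341.
Pooling payoff: 0.82 × 10415 + 0.18 × 4510 = 9352.1.
Difference: 8254.6341 − 9352.1 = -1097.4659, i.e. -1097.47 to two decimal places.
The peach type would prefer the pooling outcome.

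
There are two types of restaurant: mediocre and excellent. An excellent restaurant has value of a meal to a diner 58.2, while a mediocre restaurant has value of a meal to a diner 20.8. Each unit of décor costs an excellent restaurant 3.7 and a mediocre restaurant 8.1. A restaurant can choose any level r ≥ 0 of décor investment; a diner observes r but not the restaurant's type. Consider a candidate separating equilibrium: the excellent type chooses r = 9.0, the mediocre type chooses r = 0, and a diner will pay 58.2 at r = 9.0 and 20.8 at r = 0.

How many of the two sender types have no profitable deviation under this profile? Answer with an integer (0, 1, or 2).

2

Mediocre type: stay at 0 → 20.8; mimic → 58.2 − 8.1 × 9.0 = -14.7. IC holds (20.8 ≥ -14.7).
Excellent type: signal → 58.2 − 3.7 × 9.0 = 24.9; deviate to 0 → 20.8. IC holds (24.9 ≥ 20.8).
2 of 2 constraints hold, so this is a separating equilibrium.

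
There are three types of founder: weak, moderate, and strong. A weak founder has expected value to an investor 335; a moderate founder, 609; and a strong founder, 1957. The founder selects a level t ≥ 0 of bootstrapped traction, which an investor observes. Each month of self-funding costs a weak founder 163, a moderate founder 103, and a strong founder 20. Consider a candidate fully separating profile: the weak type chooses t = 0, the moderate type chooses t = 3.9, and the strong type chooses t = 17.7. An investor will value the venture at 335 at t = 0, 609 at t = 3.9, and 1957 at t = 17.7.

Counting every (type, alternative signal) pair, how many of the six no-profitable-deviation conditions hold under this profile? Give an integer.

5

Weak (own payoff 335): to t=3.9 gives 609 − 163×3.9 = -26.7 → no gain ✓; to t=17.7 gives 1957 − 163×17.7 = -928.1 → no gain ✓.
Strong (own payoff 1957 − 20×17.7 = 1603): to t=0 gives 335 → no gain ✓; to t=3.9 gives 609 − 20×3.9 = 531 → no gain ✓.
Moderate (own payoff 609 − 103×3.9 = 207.3): to t=0 gives 335 → profitable ✗; to t=17.7 gives 1957 − 103×17.7 = 133.9 → no gain ✓.
5 of the 6 constraints hold; not an equilibrium.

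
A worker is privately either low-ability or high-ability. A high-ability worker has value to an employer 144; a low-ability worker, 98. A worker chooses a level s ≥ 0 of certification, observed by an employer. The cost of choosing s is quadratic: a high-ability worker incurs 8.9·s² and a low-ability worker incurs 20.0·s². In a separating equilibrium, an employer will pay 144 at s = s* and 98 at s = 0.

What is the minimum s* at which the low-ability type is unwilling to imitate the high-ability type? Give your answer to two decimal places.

1.52

The low-ability type at s = 0 receives 98; imitating at s* yields 144 − 20.0·s*².
Indifference: 98 = 144 − 20.0·s*², so s*² = (144 − 98) / 20.0 = 2.3.
s* = √2.3 ≈ 1.52.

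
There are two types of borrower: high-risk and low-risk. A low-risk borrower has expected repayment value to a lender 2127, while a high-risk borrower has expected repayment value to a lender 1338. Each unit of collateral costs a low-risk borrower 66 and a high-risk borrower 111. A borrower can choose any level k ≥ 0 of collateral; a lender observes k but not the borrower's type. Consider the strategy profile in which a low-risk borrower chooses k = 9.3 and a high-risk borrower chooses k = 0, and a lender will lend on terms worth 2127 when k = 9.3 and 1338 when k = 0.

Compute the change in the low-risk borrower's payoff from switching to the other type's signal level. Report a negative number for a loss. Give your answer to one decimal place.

-175.2

Playing k = 9.3 the low-risk borrower receives 2127 − 66 × 9.3 = 1513.2.
Deviating to k = 0 yields 1338 instead.
Gain from deviating: 1338 − 1513.2 = -175.2.
The gain is negative, so the low-risk type's incentive-compatibility constraint is satisfied.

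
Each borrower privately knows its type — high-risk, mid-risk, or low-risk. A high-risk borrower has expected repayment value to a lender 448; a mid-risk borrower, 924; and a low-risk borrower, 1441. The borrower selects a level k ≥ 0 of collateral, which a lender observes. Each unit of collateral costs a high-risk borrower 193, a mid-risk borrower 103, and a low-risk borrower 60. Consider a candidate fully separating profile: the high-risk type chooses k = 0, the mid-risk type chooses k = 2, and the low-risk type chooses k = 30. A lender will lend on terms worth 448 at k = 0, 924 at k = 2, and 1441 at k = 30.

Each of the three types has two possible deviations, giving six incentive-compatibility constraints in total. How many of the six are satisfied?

3

Mid-risk (own payoff 924 − 103×2 = 718): to k=0 gives 448 → no gain ✓; to k=30 gives 1441 − 103×30 = -1649 → no gain ✓.
Low-risk (own payoff 1441 − 60×30 = -359): to k=0 gives 448 → profitable ✗; to k=2 gives 924 − 60×2 = 804 → profitable ✗.
High-risk (own payoff 448): to k=2 gives 924 − 193×2 = 538 → profitable ✗; to k=30 gives 1441 − 193×30 = -4349 → no gain ✓.
3 of the 6 constraints hold; not an equilibrium.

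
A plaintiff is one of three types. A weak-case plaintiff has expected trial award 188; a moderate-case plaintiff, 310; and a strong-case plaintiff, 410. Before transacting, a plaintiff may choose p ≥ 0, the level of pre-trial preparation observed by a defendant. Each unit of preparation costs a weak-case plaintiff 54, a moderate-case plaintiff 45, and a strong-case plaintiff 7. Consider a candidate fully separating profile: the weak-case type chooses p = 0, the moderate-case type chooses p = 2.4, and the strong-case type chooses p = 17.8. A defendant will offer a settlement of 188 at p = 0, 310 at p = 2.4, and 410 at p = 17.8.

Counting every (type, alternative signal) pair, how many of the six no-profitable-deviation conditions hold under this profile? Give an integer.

Weak-case (own payoff 188): to p=2.4 gives 310 − 54×2.4 = 180.4 → no gain ✓; to p=17.8 gives 410 − 54×17.8 = -551.2 → no gain ✓.
Strong-case (own payoff 410 − 7×17.8 = 285.4): to p=0 gives 188 → no gain ✓; to p=2.4 gives 310 − 7×2.4 = 293.2 → profitable ✗.
Moderate-case (own payoff 310 − 45×2.4 = 202): to p=0 gives 188 → no gain ✓; to p=17.8 gives 410 − 45×17.8 = -391 → no gain ✓.
5 of the 6 constraints hold; not an equilibrium.

5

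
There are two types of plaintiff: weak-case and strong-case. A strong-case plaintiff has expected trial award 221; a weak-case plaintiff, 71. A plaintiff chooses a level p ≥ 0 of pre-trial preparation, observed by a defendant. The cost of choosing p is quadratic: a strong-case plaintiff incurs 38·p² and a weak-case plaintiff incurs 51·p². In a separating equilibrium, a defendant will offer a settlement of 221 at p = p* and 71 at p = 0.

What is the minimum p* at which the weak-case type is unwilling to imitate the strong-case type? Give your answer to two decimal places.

1.71

The weak-case type at p = 0 receives 71; imitating at p* yields 221 − 51·p*².
Indifference: 71 = 221 − 51·p*², so p*² = (221 − 71) / 51 ≈ 2.9412.
p* = √2.9412 ≈ 1.71.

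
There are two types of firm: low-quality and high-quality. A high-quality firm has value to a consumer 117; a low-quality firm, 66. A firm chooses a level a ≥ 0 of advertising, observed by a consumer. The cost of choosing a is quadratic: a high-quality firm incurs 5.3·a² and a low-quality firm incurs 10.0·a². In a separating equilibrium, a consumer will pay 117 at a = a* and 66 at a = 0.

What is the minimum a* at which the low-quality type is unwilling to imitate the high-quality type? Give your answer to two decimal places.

2.26

The low-quality type at a = 0 receives 66; imitating at a* yields 117 − 10.0·a*².
Indifference: 66 = 117 − 10.0·a*², so a*² = (117 − 66) / 10.0 = 5.1.
a* = √5.1 ≈ 2.26.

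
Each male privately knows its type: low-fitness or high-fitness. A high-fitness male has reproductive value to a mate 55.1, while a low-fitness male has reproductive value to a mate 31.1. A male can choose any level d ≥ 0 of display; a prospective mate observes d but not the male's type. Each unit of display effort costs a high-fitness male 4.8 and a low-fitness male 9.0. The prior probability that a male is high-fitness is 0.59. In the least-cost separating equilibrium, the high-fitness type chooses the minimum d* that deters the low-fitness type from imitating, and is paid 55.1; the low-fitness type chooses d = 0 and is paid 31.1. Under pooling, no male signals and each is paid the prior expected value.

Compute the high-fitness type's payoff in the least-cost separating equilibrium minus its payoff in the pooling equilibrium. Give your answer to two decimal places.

-2.96

Least-cost separating signal: d* solves 31.1 = 55.1 − 9.0·d*, so d* = (55.1 − 31.1)/9.0 ≈ 2.6667.
High-fitness type's separating payoff: 55.1 − 4.8 × d* = 55.1 − 4.8 × (55.1 − 31.1)/9.0 = 55.1 − 115.2/9.0 = 42.3.
Pooling payoff: 0.59 × 55.1 + 0.41 × 31.1 = 45.26.
Difference: 42.3 − 45.26 = -2.96.
The high-fitness type would prefer the pooling outcome.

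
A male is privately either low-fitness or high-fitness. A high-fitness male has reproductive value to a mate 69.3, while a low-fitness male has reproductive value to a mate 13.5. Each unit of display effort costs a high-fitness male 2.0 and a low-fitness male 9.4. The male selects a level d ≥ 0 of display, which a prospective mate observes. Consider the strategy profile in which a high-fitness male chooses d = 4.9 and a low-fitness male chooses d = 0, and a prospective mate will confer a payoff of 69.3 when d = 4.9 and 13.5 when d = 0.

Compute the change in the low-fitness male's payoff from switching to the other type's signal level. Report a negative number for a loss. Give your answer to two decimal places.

9.74

Playing d = 0 the low-fitness male receives 13.5.
Deviating to d = 4.9 brings payment 69.3 at cost 9.4 × 4.9 = 46.06, netting 23.24.
Gain from deviating: 23.24 − 13.5 = 9.74.
The gain is positive, so the low-fitness type's incentive-compatibility constraint is violated — this profile is not a separating equilibrium.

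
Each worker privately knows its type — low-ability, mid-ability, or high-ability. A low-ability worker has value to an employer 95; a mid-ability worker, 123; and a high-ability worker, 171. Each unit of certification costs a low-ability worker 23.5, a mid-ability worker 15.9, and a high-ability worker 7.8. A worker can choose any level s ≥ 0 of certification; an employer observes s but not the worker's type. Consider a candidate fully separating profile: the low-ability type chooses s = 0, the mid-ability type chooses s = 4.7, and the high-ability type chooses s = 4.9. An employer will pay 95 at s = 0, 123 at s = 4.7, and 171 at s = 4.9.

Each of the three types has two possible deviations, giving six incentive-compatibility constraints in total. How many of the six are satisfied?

Low-ability (own payoff 95): to s=4.7 gives 123 − 23.5×4.7 = 12.55 → no gain ✓; to s=4.9 gives 171 − 23.5×4.9 = 55.85 → no gain ✓.
Mid-ability (own payoff 123 − 15.9×4.7 = 48.27): to s=0 gives 95 → profitable ✗; to s=4.9 gives 171 − 15.9×4.9 = 93.09 → profitable ✗.
High-ability (own payoff 171 − 7.8×4.9 = 132.78): to s=0 gives 95 → no gain ✓; to s=4.7 gives 123 − 7.8×4.7 = 86.34 → no gain ✓.
4 of the 6 constraints hold; not an equilibrium.

4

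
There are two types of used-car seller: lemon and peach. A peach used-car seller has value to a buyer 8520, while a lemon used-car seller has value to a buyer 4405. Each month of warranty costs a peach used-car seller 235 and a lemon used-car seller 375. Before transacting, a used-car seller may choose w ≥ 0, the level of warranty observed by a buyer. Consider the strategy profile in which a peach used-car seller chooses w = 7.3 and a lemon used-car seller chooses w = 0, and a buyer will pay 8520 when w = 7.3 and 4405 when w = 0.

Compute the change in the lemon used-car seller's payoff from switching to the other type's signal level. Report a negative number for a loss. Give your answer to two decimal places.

1377.50

Playing w = 0 the lemon used-car seller receives 4405.
Deviating to w = 7.3 brings payment 8520 at cost 375 × 7.3 = 2737.5, netting 5782.5.
Gain from deviating: 5782.5 − 4405 = 1377.50.
The gain is positive, so the lemon type's incentive-compatibility constraint is violated — this profile is not a separating equilibrium.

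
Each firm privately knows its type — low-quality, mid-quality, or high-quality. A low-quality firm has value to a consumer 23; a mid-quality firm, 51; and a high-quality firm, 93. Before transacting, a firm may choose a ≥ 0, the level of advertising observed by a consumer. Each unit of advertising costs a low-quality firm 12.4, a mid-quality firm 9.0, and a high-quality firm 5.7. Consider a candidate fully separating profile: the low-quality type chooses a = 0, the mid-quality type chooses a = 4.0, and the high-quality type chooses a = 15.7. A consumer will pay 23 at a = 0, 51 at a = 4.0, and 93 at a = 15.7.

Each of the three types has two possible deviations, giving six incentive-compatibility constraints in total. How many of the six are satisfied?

Mid-quality (own payoff 51 − 9.0×4.0 = 15): to a=0 gives 23 → profitable ✗; to a=15.7 gives 93 − 9.0×15.7 = -48.3 → no gain ✓.
Low-quality (own payoff 23): to a=4.0 gives 51 − 12.4×4.0 = 1.4 → no gain ✓; to a=15.7 gives 93 − 12.4×15.7 = -101.68 → no gain ✓.
High-quality (own payoff 93 − 5.7×15.7 = 3.51): to a=0 gives 23 → profitable ✗; to a=4.0 gives 51 − 5.7×4.0 = 28.2 → profitable ✗.
3 of the 6 constraints hold; not an equilibrium.

3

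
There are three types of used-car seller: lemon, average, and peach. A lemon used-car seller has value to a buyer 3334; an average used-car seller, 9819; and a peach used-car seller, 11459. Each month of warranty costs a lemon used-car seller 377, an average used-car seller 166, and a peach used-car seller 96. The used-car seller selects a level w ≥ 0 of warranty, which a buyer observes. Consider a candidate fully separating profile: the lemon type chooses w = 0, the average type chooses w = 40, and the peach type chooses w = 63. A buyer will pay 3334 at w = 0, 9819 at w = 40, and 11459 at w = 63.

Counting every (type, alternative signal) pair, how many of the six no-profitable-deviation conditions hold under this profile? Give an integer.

Lemon (own payoff 3334): to w=40 gives 9819 − 377×40 = -5261 → no gain ✓; to w=63 gives 11459 − 377×63 = -12292 → no gain ✓.
Peach (own payoff 11459 − 96×63 = 5411): to w=0 gives 3334 → no gain ✓; to w=40 gives 9819 − 96×40 = 5979 → profitable ✗.
Average (own payoff 9819 − 166×40 = 3179): to w=0 gives 3334 → profitable ✗; to w=63 gives 11459 − 166×63 = 1001 → no gain ✓.
4 of the 6 constraints hold; not an equilibrium.

4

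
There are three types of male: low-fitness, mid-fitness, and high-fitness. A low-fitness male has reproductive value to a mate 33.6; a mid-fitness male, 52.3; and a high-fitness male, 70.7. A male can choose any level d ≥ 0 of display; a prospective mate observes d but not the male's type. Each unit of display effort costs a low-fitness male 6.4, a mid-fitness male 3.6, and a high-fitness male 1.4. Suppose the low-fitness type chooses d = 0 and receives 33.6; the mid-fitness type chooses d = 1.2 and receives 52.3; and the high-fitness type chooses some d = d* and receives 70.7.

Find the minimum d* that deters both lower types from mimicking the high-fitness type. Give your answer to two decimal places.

6.31

Mid-fitness type (on-path payoff 52.3 − 3.6×1.2 = 47.98) won't mimic when 47.98 ≥ 70.7 − 3.6·d*, i.e. d* ≥ 6.31.
Low-fitness type (on-path payoff 33.6) won't mimic when 33.6 ≥ 70.7 − 6.4·d*, i.e. d* ≥ 5.80.
Both must hold, so d* = max(5.80, 6.31) = 6.31. The mid-fitness type's constraint binds.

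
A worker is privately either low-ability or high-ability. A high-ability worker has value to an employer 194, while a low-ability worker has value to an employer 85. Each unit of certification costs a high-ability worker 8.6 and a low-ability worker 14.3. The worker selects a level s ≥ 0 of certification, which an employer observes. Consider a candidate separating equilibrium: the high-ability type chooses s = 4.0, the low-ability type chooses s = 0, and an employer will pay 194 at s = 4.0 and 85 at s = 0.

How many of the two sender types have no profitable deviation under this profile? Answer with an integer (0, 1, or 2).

High-ability type: signal → 194 − 8.6 × 4.0 = 159.6; deviate to 0 → 85. IC holds (159.6 ≥ 85).
Low-ability type: stay at 0 → 85; mimic → 194 − 14.3 × 4.0 = 136.8. IC fails (85 < 136.8).
1 of 2 constraints hold, so this profile is not an equilibrium.

1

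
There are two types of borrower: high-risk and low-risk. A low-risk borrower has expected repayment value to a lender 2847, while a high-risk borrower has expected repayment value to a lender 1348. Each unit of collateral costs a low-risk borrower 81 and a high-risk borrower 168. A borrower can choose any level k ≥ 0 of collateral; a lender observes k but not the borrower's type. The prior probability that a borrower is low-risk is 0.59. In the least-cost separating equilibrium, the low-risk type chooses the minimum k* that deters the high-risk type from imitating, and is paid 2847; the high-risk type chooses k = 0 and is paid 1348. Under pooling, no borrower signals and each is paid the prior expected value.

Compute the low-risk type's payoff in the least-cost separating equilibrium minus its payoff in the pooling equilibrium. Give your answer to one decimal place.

-108.1

Least-cost separating signal: k* solves 1348 = 2847 − 168·k*, so k* = (2847 − 1348)/168 ≈ 8.9226.
Low-risk type's separating payoff: 2847 − 81 × k* = 2847 − 81 × (2847 − 1348)/168 = 2847 − 121419/168 ≈ 2124.268.
Pooling payoff: 0.59 × 2847 + 0.41 × 1348 = 2232.41.
Difference: 2124.268 − 2232.41 = -108.142, i.e. -108.1 to one decimal place.
The low-risk type would prefer the pooling outcome.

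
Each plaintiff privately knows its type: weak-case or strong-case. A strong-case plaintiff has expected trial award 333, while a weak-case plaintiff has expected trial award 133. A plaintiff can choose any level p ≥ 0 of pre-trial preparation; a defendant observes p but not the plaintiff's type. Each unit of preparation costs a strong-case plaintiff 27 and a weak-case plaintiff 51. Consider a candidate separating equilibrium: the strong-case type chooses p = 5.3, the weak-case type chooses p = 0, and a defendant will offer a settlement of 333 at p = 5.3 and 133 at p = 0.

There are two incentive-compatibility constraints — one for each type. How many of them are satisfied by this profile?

2

Weak-case type: stay at 0 → 133; mimic → 333 − 51 × 5.3 = 62.7. IC holds (133 ≥ 62.7).
Strong-case type: signal → 333 − 27 × 5.3 = 189.9; deviate to 0 → 133. IC holds (189.9 ≥ 133).
2 of 2 constraints hold, so this is a separating equilibrium.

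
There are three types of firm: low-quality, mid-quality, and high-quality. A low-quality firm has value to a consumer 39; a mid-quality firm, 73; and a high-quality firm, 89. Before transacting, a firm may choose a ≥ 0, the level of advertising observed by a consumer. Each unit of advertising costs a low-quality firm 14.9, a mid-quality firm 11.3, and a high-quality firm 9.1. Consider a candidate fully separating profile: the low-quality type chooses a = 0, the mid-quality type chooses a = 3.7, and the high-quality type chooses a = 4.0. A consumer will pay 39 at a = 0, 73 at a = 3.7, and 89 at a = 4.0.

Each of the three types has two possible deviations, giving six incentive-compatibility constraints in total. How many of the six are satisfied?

4

Mid-quality (own payoff 73 − 11.3×3.7 = 31.19): to a=0 gives 39 → profitable ✗; to a=4.0 gives 89 − 11.3×4.0 = 43.8 → profitable ✗.
High-quality (own payoff 89 − 9.1×4.0 = 52.6): to a=0 gives 39 → no gain ✓; to a=3.7 gives 73 − 9.1×3.7 = 39.33 → no gain ✓.
Low-quality (own payoff 39): to a=3.7 gives 73 − 14.9×3.7 = 17.87 → no gain ✓; to a=4.0 gives 89 − 14.9×4.0 = 29.4 → no gain ✓.
4 of the 6 constraints hold; not an equilibrium.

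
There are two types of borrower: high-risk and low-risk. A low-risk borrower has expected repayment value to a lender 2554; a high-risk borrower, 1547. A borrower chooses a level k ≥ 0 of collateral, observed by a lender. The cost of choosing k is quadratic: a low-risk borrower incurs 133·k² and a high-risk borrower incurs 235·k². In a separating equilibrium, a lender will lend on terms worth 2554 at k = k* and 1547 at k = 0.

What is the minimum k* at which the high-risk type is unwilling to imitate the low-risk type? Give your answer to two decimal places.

2.07

The high-risk type at k = 0 receives 1547; imitating at k* yields 2554 − 235·k*².
Indifference: 1547 = 2554 − 235·k*², so k*² = (2554 − 1547) / 235 ≈ 4.2851.
k* = √4.2851 ≈ 2.07.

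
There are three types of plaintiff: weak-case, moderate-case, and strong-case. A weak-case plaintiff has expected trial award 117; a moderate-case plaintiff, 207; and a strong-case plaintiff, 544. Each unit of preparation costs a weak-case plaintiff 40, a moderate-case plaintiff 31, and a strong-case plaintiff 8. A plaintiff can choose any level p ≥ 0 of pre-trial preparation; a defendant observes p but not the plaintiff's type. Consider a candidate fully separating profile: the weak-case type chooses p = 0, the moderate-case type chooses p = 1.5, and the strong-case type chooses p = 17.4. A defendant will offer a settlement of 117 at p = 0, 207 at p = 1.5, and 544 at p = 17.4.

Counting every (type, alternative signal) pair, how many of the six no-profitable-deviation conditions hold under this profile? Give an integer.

Moderate-case (own payoff 207 − 31×1.5 = 160.5): to p=0 gives 117 → no gain ✓; to p=17.4 gives 544 − 31×17.4 = 4.6 → no gain ✓.
Weak-case (own payoff 117): to p=1.5 gives 207 − 40×1.5 = 147 → profitable ✗; to p=17.4 gives 544 − 40×17.4 = -152 → no gain ✓.
Strong-case (own payoff 544 − 8×17.4 = 404.8): to p=0 gives 117 → no gain ✓; to p=1.5 gives 207 − 8×1.5 = 195 → no gain ✓.
5 of the 6 constraints hold; not an equilibrium.

5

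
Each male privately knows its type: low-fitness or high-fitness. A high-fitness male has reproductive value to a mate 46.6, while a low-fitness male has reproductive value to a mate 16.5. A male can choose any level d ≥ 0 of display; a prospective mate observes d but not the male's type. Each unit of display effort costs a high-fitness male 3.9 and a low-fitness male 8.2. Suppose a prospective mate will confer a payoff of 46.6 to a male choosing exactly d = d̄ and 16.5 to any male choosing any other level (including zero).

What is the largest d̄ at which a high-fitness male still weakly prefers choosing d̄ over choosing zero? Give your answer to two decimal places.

Choosing d̄ yields the high-fitness type 46.6 − 3.9·d̄; choosing zero yields 16.5.
The high-fitness type is indifferent at 46.6 − 3.9·d̄ = 16.5, i.e. d̄ = (46.6 − 16.5) / 3.9 ≈ 7.72.
For any d̄ above 7.72 the high-fitness type would rather pool at zero, so separation collapses.

7.72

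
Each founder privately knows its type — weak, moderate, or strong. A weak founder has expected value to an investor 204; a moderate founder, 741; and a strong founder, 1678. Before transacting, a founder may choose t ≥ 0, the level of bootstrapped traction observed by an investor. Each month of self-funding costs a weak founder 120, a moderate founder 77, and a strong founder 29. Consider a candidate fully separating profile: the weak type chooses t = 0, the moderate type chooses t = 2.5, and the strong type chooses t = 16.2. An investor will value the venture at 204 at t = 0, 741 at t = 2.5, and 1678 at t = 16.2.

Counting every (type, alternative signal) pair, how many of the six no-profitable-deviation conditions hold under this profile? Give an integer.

5

Moderate (own payoff 741 − 77×2.5 = 548.5): to t=0 gives 204 → no gain ✓; to t=16.2 gives 1678 − 77×16.2 = 430.6 → no gain ✓.
Strong (own payoff 1678 − 29×16.2 = 1208.2): to t=0 gives 204 → no gain ✓; to t=2.5 gives 741 − 29×2.5 = 668.5 → no gain ✓.
Weak (own payoff 204): to t=2.5 gives 741 − 120×2.5 = 441 → profitable ✗; to t=16.2 gives 1678 − 120×16.2 = -266 → no gain ✓.
5 of the 6 constraints hold; not an equilibrium.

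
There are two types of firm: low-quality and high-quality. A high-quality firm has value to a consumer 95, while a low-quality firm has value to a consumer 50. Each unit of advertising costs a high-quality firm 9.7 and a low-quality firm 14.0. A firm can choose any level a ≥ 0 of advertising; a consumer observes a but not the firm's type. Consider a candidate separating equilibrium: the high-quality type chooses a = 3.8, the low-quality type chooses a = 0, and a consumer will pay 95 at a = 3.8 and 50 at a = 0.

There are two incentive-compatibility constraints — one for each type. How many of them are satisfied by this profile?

2

High-quality type: signal → 95 − 9.7 × 3.8 = 58.14; deviate to 0 → 50. IC holds (58.14 ≥ 50).
Low-quality type: stay at 0 → 50; mimic → 95 − 14.0 × 3.8 = 41.8. IC holds (50 ≥ 41.8).
2 of 2 constraints hold, so this is a separating equilibrium.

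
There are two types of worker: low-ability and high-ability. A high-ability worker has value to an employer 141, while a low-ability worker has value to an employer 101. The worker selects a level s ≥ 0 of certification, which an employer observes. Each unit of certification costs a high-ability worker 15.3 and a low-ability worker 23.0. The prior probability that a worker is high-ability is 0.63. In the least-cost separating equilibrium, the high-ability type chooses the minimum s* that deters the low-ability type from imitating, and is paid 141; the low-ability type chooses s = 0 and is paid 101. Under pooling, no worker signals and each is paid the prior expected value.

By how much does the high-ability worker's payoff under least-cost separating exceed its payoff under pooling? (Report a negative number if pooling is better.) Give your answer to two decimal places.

-11.81

Least-cost separating signal: s* solves 101 = 141 − 23.0·s*, so s* = (141 − 101)/23.0 ≈ 1.7391.
High-ability type's separating payoff: 141 − 15.3 × s* = 141 − 15.3 × (141 − 101)/23.0 = 141 − 612/23.0 ≈ 114.3913.
Pooling payoff: 0.63 × 141 + 0.37 × 101 = 126.2.
Difference: 114.3913 − 126.2 = -11.8087, i.e. -11.81 to two decimal places.
The high-ability type would prefer the pooling outcome.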